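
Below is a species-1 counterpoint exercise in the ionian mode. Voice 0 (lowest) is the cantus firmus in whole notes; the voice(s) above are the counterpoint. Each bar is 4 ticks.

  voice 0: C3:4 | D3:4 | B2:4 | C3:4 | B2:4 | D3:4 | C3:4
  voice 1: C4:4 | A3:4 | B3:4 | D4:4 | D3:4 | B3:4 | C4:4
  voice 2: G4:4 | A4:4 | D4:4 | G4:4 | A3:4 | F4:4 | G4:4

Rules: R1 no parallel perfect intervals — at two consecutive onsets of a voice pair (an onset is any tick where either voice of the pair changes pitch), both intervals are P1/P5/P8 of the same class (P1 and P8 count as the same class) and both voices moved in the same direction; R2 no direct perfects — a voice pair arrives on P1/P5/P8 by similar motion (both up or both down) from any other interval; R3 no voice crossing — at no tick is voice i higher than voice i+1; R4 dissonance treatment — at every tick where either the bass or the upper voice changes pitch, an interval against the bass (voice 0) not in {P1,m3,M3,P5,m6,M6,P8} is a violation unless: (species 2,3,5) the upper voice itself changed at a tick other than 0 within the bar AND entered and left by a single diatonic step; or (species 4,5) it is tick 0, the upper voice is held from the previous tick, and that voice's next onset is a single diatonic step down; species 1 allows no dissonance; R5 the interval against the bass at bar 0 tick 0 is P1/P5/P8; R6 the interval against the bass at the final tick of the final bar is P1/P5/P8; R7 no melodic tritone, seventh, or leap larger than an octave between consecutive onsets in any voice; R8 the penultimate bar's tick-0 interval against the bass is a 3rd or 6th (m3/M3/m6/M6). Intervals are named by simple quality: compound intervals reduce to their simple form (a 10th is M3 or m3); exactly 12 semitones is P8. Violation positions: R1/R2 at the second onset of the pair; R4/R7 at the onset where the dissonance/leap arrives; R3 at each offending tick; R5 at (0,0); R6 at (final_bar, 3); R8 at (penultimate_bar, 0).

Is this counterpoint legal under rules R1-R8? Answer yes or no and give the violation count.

bar 0: v0=C3 v1=C4 v2=G4 (P5)
bar 1: v0=D3 v1=A3 v2=A4 (P5)
bar 2: v0=B2 v1=B3 v2=D4 (m3)
bar 3: v0=C3 v1=D4 v2=G4 (P5)
bar 4: v0=B2 v1=D3 v2=A3 (m7)
bar 5: v0=D3 v1=B3 v2=F4 (m3)
bar 6: v0=C3 v1=C4 v2=G4 (P5)
  R1 @ bar1.0: C3/G4 P5 -> D3/A4 P5 similar
  R2 @ bar3.0: B2/D4 m3 -> C3/G4 P5 similar
  R4 @ bar3.0: C3/D4 M2 untreated
  R2 @ bar4.0: D4/G4 P4 -> D3/A3 P5 similar
  R4 @ bar4.0: B2/A3 m7 untreated
  R7 @ bar4.0: G4->A3 leap 10st
  R2 @ bar6.0: B3/F4 TT -> C4/G4 P5 similar

No (7 violations)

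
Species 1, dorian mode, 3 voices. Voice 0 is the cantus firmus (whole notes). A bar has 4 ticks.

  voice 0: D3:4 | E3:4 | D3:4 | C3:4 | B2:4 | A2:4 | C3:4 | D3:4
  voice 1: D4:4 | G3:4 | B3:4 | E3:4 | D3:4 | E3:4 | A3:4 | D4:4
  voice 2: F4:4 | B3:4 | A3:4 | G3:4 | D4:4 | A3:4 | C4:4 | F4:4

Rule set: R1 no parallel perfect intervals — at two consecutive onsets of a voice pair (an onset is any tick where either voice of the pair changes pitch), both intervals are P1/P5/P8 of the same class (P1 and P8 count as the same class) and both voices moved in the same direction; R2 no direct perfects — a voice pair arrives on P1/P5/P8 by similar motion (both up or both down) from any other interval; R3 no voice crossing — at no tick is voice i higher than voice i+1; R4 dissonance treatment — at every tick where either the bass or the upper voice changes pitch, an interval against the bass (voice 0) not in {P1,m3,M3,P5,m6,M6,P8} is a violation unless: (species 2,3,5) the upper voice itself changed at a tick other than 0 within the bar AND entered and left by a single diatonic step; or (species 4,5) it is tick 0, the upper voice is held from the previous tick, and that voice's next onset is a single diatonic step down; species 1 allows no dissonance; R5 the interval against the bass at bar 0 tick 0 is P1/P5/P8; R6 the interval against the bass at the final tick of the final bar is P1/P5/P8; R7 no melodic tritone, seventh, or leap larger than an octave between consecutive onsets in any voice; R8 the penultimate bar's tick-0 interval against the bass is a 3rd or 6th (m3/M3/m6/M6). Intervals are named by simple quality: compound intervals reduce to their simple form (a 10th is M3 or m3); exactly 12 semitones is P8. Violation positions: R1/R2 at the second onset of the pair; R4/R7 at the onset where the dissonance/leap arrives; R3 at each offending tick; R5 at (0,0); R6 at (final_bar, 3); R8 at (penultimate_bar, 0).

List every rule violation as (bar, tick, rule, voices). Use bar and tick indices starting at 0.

bar 0: v0=D3 v1=D4 v2=F4 downbeat m3
bar 1: v0=E3 v1=G3 v2=B3 downbeat P5
bar 2: v0=D3 v1=B3 v2=A3 downbeat P5
bar 3: v0=C3 v1=E3 v2=G3 downbeat P5
bar 4: v0=B2 v1=D3 v2=D4 downbeat m3
bar 5: v0=A2 v1=E3 v2=A3 downbeat P8
bar 6: v0=C3 v1=A3 v2=C4 downbeat P8
bar 7: v0=D3 v1=D4 v2=F4 downbeat m3
  -> R5 @ bar 0 tick 0 v(0, 2): opens on m3
  -> R7 @ bar 1 tick 0 v(2,): F4->B3 leap 6st
  -> R1 @ bar 2 tick 0 v(0, 2): E3/B3 P5 -> D3/A3 P5 similar
  -> R3 @ bar 2 tick 0 v(1, 2): B3 above A3
  -> R3 @ bar 2 tick 1 v(1, 2): B3 above A3
  -> R3 @ bar 2 tick 2 v(1, 2): B3 above A3
  -> R3 @ bar 2 tick 3 v(1, 2): B3 above A3
  -> R1 @ bar 3 tick 0 v(0, 2): D3/A3 P5 -> C3/G3 P5 similar
  -> R2 @ bar 5 tick 0 v(0, 2): B2/D4 m3 -> A2/A3 P8 similar
  -> R1 @ bar 6 tick 0 v(0, 2): A2/A3 P8 -> C3/C4 P8 similar
  -> R8 @ bar 6 tick 0 v(0, 2): penult P8 not 3rd/6th
  -> R2 @ bar 7 tick 0 v(0, 1): C3/A3 M6 -> D3/D4 P8 similar
  -> R6 @ bar 7 tick 3 v(0, 2): closes on m3

(0, 0, R5, (0, 2))
(1, 0, R7, (2,))
(2, 0, R1, (0, 2))
(2, 0, R3, (1, 2))
(2, 1, R3, (1, 2))
(2, 2, R3, (1, 2))
(2, 3, R3, (1, 2))
(3, 0, R1, (0, 2))
(5, 0, R2, (0, 2))
(6, 0, R1, (0, 2))
(6, 0, R8, (0, 2))
(7, 0, R2, (0, 1))
(7, 3, R6, (0, 2))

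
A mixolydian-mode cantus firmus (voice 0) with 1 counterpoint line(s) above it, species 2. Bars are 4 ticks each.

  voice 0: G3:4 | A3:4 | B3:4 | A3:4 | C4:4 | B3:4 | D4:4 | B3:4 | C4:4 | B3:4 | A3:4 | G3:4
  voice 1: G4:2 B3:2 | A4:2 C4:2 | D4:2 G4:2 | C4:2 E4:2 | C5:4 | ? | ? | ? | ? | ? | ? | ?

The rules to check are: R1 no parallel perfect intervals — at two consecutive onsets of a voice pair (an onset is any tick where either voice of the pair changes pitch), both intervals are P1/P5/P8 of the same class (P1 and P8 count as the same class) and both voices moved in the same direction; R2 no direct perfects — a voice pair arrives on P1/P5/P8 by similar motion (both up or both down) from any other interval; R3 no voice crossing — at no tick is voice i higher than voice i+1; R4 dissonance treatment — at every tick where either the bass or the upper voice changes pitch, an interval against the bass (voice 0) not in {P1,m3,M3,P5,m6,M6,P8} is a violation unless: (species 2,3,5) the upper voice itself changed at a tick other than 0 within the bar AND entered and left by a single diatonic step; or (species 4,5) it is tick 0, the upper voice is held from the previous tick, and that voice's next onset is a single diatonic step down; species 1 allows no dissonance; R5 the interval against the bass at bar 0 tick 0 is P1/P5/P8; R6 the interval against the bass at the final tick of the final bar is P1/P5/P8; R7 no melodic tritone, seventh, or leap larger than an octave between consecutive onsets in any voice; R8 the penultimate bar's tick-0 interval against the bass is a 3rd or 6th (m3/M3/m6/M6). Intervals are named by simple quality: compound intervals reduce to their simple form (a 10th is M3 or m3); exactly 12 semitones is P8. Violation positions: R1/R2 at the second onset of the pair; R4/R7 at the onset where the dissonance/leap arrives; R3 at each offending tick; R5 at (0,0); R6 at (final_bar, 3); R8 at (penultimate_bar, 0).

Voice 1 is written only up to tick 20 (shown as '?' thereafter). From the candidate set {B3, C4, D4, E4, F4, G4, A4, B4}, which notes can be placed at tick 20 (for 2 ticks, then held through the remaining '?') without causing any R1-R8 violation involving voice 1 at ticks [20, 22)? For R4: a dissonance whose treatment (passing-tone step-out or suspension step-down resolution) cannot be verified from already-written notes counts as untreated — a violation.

B3: violates R1,R7
C4: violates R4
D4: violates R7
E4: violates R4
F4: violates R4
G4: legal
A4: violates R4
B4: violates R1

{G4}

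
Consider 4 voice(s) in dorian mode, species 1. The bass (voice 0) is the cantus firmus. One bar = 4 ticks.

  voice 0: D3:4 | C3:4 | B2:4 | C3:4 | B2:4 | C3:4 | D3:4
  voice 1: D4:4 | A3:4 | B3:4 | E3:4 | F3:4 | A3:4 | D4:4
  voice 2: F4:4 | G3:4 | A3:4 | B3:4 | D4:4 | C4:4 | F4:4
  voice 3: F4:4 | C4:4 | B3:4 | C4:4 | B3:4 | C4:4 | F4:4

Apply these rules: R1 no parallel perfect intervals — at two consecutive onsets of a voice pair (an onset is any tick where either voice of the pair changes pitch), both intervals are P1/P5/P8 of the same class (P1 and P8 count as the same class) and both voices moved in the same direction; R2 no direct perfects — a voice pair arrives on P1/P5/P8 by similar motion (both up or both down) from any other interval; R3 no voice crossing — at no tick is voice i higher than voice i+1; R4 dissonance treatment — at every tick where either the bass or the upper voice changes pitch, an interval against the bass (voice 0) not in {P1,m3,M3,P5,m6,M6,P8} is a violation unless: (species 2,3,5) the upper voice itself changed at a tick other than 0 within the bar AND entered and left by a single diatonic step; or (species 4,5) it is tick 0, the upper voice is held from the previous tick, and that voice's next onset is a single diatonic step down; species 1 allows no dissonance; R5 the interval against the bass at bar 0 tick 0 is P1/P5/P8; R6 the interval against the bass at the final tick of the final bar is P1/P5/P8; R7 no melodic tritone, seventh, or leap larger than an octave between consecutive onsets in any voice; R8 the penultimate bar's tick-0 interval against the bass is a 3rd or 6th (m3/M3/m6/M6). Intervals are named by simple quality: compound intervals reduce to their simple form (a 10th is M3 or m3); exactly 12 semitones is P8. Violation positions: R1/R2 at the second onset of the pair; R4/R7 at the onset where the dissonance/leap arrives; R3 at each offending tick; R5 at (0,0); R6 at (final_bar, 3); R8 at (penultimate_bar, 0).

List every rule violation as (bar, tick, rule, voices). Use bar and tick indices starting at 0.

(0, 0, R5, (0, 2))
(0, 0, R5, (0, 3))
(1, 0, R2, (0, 2))
(1, 0, R2, (0, 3))
(1, 0, R3, (1, 2))
(1, 0, R7, (2,))
(1, 1, R3, (1, 2))
(1, 2, R3, (1, 2))
(1, 3, R3, (1, 2))
(2, 0, R1, (0, 3))
(2, 0, R3, (1, 2))
(2, 0, R4, (0, 2))
(2, 1, R3, (1, 2))
(2, 2, R3, (1, 2))
(2, 3, R3, (1, 2))
(3, 0, R1, (0, 3))
(3, 0, R4, (0, 2))
(4, 0, R1, (0, 3))
(4, 0, R3, (2, 3))
(4, 0, R4, (0, 1))
(4, 1, R3, (2, 3))
(4, 2, R3, (2, 3))
(4, 3, R3, (2, 3))
(5, 0, R1, (0, 3))
(5, 0, R8, (0, 2))
(5, 0, R8, (0, 3))
(6, 0, R1, (2, 3))
(6, 0, R2, (0, 1))
(6, 3, R6, (0, 2))
(6, 3, R6, (0, 3))

bar 0: v0=D3 v1=D4 v2=F4 v3=F4 downbeat m3
bar 1: v0=C3 v1=A3 v2=G3 v3=C4 downbeat P8
bar 2: v0=B2 v1=B3 v2=A3 v3=B3 downbeat P8
bar 3: v0=C3 v1=E3 v2=B3 v3=C4 downbeat P8
bar 4: v0=B2 v1=F3 v2=D4 v3=B3 downbeat P8
bar 5: v0=C3 v1=A3 v2=C4 v3=C4 downbeat P8
bar 6: v0=D3 v1=D4 v2=F4 v3=F4 downbeat m3
  -> R5 @ bar 0 tick 0 v(0, 2): opens on m3
  -> R5 @ bar 0 tick 0 v(0, 3): opens on m3
  -> R2 @ bar 1 tick 0 v(0, 2): D3/F4 m3 -> C3/G3 P5 similar
  -> R2 @ bar 1 tick 0 v(0, 3): D3/F4 m3 -> C3/C4 P8 similar
  -> R3 @ bar 1 tick 0 v(1, 2): A3 above G3
  -> R7 @ bar 1 tick 0 v(2,): F4->G3 leap 10st
  -> R3 @ bar 1 tick 1 v(1, 2): A3 above G3
  -> R3 @ bar 1 tick 2 v(1, 2): A3 above G3
  -> R3 @ bar 1 tick 3 v(1, 2): A3 above G3
  -> R1 @ bar 2 tick 0 v(0, 3): C3/C4 P8 -> B2/B3 P8 similar
  -> R3 @ bar 2 tick 0 v(1, 2): B3 above A3
  -> R4 @ bar 2 tick 0 v(0, 2): B2/A3 m7 untreated
  -> R3 @ bar 2 tick 1 v(1, 2): B3 above A3
  -> R3 @ bar 2 tick 2 v(1, 2): B3 above A3
  -> R3 @ bar 2 tick 3 v(1, 2): B3 above A3
  -> R1 @ bar 3 tick 0 v(0, 3): B2/B3 P8 -> C3/C4 P8 similar
  -> R4 @ bar 3 tick 0 v(0, 2): C3/B3 M7 untreated
  -> R1 @ bar 4 tick 0 v(0, 3): C3/C4 P8 -> B2/B3 P8 similar
  -> R3 @ bar 4 tick 0 v(2, 3): D4 above B3
  -> R4 @ bar 4 tick 0 v(0, 1): B2/F3 TT untreated
  -> R3 @ bar 4 tick 1 v(2, 3): D4 above B3
  -> R3 @ bar 4 tick 2 v(2, 3): D4 above B3
  -> R3 @ bar 4 tick 3 v(2, 3): D4 above B3
  -> R1 @ bar 5 tick 0 v(0, 3): B2/B3 P8 -> C3/C4 P8 similar
  -> R8 @ bar 5 tick 0 v(0, 2): penult P8 not 3rd/6th
  -> R8 @ bar 5 tick 0 v(0, 3): penult P8 not 3rd/6th
  -> R1 @ bar 6 tick 0 v(2, 3): C4/C4 P1 -> F4/F4 P1 similar
  -> R2 @ bar 6 tick 0 v(0, 1): C3/A3 M6 -> D3/D4 P8 similar
  -> R6 @ bar 6 tick 3 v(0, 2): closes on m3
  -> R6 @ bar 6 tick 3 v(0, 3): closes on m3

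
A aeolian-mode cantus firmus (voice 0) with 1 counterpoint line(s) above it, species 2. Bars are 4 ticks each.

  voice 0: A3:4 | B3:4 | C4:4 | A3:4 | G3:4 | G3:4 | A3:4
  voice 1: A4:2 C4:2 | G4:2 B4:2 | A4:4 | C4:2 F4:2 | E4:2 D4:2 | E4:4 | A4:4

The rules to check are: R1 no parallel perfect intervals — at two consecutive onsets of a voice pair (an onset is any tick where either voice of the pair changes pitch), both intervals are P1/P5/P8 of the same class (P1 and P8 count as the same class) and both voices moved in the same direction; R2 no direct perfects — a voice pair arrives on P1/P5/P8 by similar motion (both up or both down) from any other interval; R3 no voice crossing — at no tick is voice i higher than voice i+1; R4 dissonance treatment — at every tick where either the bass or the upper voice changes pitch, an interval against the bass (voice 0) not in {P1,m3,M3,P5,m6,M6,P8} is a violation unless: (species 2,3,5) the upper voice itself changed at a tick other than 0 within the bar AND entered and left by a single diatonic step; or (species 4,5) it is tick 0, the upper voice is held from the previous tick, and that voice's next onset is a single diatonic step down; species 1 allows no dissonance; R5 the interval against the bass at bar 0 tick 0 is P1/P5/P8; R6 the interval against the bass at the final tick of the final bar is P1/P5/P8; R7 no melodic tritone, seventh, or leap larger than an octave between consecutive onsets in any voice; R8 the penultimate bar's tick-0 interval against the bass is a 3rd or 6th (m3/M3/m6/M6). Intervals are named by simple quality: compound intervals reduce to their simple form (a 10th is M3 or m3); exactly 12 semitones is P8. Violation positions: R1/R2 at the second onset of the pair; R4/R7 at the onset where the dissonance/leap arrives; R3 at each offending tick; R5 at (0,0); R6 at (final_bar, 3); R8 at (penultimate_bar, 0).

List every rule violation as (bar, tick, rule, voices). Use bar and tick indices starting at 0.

bar 0: v0=A3 v1=A4 downbeat P8
bar 1: v0=B3 v1=G4 downbeat m6
bar 2: v0=C4 v1=A4 downbeat M6
bar 3: v0=A3 v1=C4 downbeat m3
bar 4: v0=G3 v1=E4 downbeat M6
bar 5: v0=G3 v1=E4 downbeat M6
bar 6: v0=A3 v1=A4 downbeat P8
  -> R2 @ bar 6 tick 0 v(0, 1): G3/E4 M6 -> A3/A4 P8 similar

(6, 0, R2, (0, 1))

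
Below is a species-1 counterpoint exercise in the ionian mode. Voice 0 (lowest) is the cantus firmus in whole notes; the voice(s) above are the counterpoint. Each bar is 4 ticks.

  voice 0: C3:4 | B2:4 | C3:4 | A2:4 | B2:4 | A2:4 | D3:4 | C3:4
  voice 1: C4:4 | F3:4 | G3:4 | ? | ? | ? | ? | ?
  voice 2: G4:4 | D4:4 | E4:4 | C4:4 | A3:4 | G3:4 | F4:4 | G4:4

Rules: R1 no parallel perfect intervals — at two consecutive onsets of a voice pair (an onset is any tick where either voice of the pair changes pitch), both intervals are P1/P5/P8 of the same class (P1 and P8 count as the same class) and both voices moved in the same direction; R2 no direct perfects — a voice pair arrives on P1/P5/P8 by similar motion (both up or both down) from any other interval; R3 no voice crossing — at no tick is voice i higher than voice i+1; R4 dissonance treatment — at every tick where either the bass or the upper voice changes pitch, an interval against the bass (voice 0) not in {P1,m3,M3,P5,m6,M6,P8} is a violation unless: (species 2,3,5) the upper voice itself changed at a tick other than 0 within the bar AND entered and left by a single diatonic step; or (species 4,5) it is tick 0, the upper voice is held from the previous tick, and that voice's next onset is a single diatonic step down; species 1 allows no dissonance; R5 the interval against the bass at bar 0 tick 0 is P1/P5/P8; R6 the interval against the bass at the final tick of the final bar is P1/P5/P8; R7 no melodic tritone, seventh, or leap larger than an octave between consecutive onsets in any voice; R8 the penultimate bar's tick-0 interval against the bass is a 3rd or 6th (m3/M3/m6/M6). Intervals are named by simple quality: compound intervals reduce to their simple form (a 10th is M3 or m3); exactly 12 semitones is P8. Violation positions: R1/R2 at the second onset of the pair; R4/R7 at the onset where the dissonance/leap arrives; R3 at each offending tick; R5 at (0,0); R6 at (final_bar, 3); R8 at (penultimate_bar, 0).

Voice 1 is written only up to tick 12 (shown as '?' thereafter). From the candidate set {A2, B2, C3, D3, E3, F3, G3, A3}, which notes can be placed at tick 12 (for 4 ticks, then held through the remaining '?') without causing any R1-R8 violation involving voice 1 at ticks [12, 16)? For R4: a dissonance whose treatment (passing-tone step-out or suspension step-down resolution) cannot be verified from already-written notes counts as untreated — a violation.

{A3}

A2: violates R2,R7
B2: violates R4
C3: violates R2
D3: violates R4
E3: violates R1
F3: violates R2
G3: violates R4
A3: legal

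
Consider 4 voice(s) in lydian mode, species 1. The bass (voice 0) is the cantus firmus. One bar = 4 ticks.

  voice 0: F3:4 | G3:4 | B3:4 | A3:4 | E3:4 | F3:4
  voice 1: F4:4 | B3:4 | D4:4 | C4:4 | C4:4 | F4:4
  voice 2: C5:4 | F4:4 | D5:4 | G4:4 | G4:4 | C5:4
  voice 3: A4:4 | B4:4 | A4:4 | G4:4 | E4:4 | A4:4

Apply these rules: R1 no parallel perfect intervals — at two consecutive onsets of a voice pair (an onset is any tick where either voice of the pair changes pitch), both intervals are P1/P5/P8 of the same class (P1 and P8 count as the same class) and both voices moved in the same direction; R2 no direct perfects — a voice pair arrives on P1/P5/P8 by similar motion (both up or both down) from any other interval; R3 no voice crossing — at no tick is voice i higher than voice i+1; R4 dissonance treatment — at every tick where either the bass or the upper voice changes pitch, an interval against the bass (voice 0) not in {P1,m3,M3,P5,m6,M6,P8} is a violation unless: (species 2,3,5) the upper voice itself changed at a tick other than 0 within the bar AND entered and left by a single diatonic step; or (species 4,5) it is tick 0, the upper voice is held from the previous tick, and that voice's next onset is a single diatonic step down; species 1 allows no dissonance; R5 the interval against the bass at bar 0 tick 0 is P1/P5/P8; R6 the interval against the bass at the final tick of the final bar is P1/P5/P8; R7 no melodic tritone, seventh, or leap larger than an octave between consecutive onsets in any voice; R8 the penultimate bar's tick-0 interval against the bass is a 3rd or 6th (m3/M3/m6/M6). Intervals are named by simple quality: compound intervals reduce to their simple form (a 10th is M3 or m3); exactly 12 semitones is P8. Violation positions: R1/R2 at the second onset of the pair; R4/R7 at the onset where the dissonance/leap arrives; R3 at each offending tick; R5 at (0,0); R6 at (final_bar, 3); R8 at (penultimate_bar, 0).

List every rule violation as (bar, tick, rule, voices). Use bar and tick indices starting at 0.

bar 0: v0=F3 v1=F4 v2=C5 v3=A4 downbeat M3
bar 1: v0=G3 v1=B3 v2=F4 v3=B4 downbeat M3
bar 2: v0=B3 v1=D4 v2=D5 v3=A4 downbeat m7
bar 3: v0=A3 v1=C4 v2=G4 v3=G4 downbeat m7
bar 4: v0=E3 v1=C4 v2=G4 v3=E4 downbeat P8
bar 5: v0=F3 v1=F4 v2=C5 v3=A4 downbeat M3
  -> R3 @ bar 0 tick 0 v(2, 3): C5 above A4
  -> R5 @ bar 0 tick 0 v(0, 3): opens on M3
  -> R3 @ bar 0 tick 1 v(2, 3): C5 above A4
  -> R3 @ bar 0 tick 2 v(2, 3): C5 above A4
  -> R3 @ bar 0 tick 3 v(2, 3): C5 above A4
  -> R4 @ bar 1 tick 0 v(0, 2): G3/F4 m7 untreated
  -> R7 @ bar 1 tick 0 v(1,): F4->B3 leap 6st
  -> R2 @ bar 2 tick 0 v(1, 2): B3/F4 TT -> D4/D5 P8 similar
  -> R3 @ bar 2 tick 0 v(2, 3): D5 above A4
  -> R4 @ bar 2 tick 0 v(0, 3): B3/A4 m7 untreated
  -> R3 @ bar 2 tick 1 v(2, 3): D5 above A4
  -> R3 @ bar 2 tick 2 v(2, 3): D5 above A4
  -> R3 @ bar 2 tick 3 v(2, 3): D5 above A4
  -> R1 @ bar 3 tick 0 v(1, 3): D4/A4 P5 -> C4/G4 P5 similar
  -> R2 @ bar 3 tick 0 v(1, 2): D4/D5 P8 -> C4/G4 P5 similar
  -> R2 @ bar 3 tick 0 v(2, 3): D5/A4 P4 -> G4/G4 P1 similar
  -> R4 @ bar 3 tick 0 v(0, 2): A3/G4 m7 untreated
  -> R4 @ bar 3 tick 0 v(0, 3): A3/G4 m7 untreated
  -> R2 @ bar 4 tick 0 v(0, 3): A3/G4 m7 -> E3/E4 P8 similar
  -> R3 @ bar 4 tick 0 v(2, 3): G4 above E4
  -> R8 @ bar 4 tick 0 v(0, 3): penult P8 not 3rd/6th
  -> R3 @ bar 4 tick 1 v(2, 3): G4 above E4
  -> R3 @ bar 4 tick 2 v(2, 3): G4 above E4
  -> R3 @ bar 4 tick 3 v(2, 3): G4 above E4
  -> R1 @ bar 5 tick 0 v(1, 2): C4/G4 P5 -> F4/C5 P5 similar
  -> R2 @ bar 5 tick 0 v(0, 1): E3/C4 m6 -> F3/F4 P8 similar
  -> R2 @ bar 5 tick 0 v(0, 2): E3/G4 m3 -> F3/C5 P5 similar
  -> R3 @ bar 5 tick 0 v(2, 3): C5 above A4
  -> R3 @ bar 5 tick 1 v(2, 3): C5 above A4
  -> R3 @ bar 5 tick 2 v(2, 3): C5 above A4
  -> R3 @ bar 5 tick 3 v(2, 3): C5 above A4
  -> R6 @ bar 5 tick 3 v(0, 3): closes on M3

(0, 0, R3, (2, 3))
(0, 0, R5, (0, 3))
(0, 1, R3, (2, 3))
(0, 2, R3, (2, 3))
(0, 3, R3, (2, 3))
(1, 0, R4, (0, 2))
(1, 0, R7, (1,))
(2, 0, R2, (1, 2))
(2, 0, R3, (2, 3))
(2, 0, R4, (0, 3))
(2, 1, R3, (2, 3))
(2, 2, R3, (2, 3))
(2, 3, R3, (2, 3))
(3, 0, R1, (1, 3))
(3, 0, R2, (1, 2))
(3, 0, R2, (2, 3))
(3, 0, R4, (0, 2))
(3, 0, R4, (0, 3))
(4, 0, R2, (0, 3))
(4, 0, R3, (2, 3))
(4, 0, R8, (0, 3))
(4, 1, R3, (2, 3))
(4, 2, R3, (2, 3))
(4, 3, R3, (2, 3))
(5, 0, R1, (1, 2))
(5, 0, R2, (0, 1))
(5, 0, R2, (0, 2))
(5, 0, R3, (2, 3))
(5, 1, R3, (2, 3))
(5, 2, R3, (2, 3))
(5, 3, R3, (2, 3))
(5, 3, R6, (0, 3))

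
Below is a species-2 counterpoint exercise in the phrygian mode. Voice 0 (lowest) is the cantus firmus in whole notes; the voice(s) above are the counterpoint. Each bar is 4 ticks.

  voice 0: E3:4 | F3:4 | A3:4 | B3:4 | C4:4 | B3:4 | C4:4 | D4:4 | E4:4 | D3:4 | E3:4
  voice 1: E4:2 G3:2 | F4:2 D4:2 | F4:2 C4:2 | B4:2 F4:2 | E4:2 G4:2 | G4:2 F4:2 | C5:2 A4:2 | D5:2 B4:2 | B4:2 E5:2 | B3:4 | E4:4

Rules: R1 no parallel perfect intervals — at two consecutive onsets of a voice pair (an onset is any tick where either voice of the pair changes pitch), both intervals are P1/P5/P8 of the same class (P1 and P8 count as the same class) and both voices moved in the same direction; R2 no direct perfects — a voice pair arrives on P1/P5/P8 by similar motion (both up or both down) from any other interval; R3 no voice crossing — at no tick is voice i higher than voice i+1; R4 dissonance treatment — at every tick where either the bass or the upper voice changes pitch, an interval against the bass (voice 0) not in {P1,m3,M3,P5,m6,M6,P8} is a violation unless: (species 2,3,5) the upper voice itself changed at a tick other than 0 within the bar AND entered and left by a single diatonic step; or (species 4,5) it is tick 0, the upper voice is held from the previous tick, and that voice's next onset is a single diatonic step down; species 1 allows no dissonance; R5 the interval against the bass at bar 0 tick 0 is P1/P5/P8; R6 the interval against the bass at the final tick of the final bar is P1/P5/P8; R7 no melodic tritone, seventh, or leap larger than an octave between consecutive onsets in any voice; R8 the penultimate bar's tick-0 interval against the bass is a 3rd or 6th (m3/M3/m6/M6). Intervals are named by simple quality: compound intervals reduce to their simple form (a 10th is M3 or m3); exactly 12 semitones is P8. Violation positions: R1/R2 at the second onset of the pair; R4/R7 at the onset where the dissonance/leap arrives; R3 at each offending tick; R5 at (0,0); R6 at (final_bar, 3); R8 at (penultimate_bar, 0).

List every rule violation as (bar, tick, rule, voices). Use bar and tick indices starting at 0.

bar 0: v0=E3 v1=E4 downbeat P8
bar 1: v0=F3 v1=F4 downbeat P8
bar 2: v0=A3 v1=F4 downbeat m6
bar 3: v0=B3 v1=B4 downbeat P8
bar 4: v0=C4 v1=E4 downbeat M3
bar 5: v0=B3 v1=G4 downbeat m6
bar 6: v0=C4 v1=C5 downbeat P8
bar 7: v0=D4 v1=D5 downbeat P8
bar 8: v0=E4 v1=B4 downbeat P5
bar 9: v0=D3 v1=B3 downbeat M6
bar 10: v0=E3 v1=E4 downbeat P8
  -> R2 @ bar 1 tick 0 v(0, 1): E3/G3 m3 -> F3/F4 P8 similar
  -> R7 @ bar 1 tick 0 v(1,): G3->F4 leap 10st
  -> R2 @ bar 3 tick 0 v(0, 1): A3/C4 m3 -> B3/B4 P8 similar
  -> R7 @ bar 3 tick 0 v(1,): C4->B4 leap 11st
  -> R4 @ bar 3 tick 2 v(0, 1): B3/F4 TT untreated
  -> R7 @ bar 3 tick 2 v(1,): B4->F4 leap 6st
  -> R4 @ bar 5 tick 2 v(0, 1): B3/F4 TT untreated
  -> R2 @ bar 6 tick 0 v(0, 1): B3/F4 TT -> C4/C5 P8 similar
  -> R2 @ bar 7 tick 0 v(0, 1): C4/A4 M6 -> D4/D5 P8 similar
  -> R7 @ bar 9 tick 0 v(0,): E4->D3 leap 14st
  -> R7 @ bar 9 tick 0 v(1,): E5->B3 leap 17st
  -> R2 @ bar 10 tick 0 v(0, 1): D3/B3 M6 -> E3/E4 P8 similar

(1, 0, R2, (0, 1))
(1, 0, R7, (1,))
(3, 0, R2, (0, 1))
(3, 0, R7, (1,))
(3, 2, R4, (0, 1))
(3, 2, R7, (1,))
(5, 2, R4, (0, 1))
(6, 0, R2, (0, 1))
(7, 0, R2, (0, 1))
(9, 0, R7, (0,))
(9, 0, R7, (1,))
(10, 0, R2, (0, 1))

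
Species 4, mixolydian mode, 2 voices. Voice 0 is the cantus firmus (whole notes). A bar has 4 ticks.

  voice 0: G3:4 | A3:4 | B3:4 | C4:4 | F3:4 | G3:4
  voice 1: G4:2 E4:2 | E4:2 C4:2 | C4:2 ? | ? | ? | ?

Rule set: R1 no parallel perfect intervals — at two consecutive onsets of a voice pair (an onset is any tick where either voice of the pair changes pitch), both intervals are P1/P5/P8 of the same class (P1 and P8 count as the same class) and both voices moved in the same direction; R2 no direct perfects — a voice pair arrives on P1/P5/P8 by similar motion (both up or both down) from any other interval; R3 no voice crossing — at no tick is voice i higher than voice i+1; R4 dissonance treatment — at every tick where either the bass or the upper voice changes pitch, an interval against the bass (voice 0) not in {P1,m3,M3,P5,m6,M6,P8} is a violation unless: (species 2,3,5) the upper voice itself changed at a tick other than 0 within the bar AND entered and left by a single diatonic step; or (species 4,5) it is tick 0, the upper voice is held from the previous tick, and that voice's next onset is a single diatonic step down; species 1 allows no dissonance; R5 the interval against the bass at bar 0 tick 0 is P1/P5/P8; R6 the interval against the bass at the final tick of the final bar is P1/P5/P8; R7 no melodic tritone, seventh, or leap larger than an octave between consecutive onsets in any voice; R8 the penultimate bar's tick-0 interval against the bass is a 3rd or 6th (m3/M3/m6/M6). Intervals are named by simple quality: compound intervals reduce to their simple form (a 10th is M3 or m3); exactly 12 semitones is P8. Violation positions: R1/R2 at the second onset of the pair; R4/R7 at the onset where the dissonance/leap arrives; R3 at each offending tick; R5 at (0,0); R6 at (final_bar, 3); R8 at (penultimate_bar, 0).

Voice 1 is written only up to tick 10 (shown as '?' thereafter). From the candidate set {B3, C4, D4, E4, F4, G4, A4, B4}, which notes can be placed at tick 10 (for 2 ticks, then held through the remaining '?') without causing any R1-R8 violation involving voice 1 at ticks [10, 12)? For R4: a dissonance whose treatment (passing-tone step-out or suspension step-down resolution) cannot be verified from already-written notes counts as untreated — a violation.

{B3, C4, D4, G4}

B3: legal
C4: legal
D4: legal
E4: violates R4
F4: violates R4
G4: legal
A4: violates R4
B4: violates R7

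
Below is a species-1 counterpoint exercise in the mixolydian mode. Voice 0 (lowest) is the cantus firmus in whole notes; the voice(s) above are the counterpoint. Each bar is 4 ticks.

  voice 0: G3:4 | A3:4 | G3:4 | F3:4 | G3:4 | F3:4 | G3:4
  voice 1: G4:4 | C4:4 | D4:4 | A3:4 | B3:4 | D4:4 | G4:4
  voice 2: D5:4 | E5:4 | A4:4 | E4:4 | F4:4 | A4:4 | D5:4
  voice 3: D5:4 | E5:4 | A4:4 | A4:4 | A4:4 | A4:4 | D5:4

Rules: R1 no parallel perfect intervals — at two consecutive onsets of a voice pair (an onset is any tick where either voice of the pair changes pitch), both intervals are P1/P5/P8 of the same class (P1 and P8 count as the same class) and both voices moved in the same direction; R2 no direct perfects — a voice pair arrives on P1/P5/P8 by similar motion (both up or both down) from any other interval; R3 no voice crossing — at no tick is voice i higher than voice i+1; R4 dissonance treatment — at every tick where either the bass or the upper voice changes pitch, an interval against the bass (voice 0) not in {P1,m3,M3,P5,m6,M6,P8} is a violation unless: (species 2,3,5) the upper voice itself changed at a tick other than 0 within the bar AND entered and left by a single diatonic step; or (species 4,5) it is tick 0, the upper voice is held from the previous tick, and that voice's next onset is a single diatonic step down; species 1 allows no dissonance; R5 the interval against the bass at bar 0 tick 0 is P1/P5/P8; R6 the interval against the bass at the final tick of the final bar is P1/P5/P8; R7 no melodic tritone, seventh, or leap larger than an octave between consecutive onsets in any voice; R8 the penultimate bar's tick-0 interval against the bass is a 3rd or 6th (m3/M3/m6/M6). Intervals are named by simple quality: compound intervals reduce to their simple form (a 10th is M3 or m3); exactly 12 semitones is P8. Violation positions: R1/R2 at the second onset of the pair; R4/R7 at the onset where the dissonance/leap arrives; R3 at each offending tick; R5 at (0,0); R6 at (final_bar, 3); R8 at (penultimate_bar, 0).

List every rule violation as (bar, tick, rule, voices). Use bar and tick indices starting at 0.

(1, 0, R1, (0, 2))
(1, 0, R1, (0, 3))
(1, 0, R1, (2, 3))
(2, 0, R1, (2, 3))
(2, 0, R4, (0, 2))
(2, 0, R4, (0, 3))
(3, 0, R1, (1, 2))
(3, 0, R4, (0, 2))
(4, 0, R4, (0, 2))
(4, 0, R4, (0, 3))
(5, 0, R2, (1, 2))
(6, 0, R1, (1, 2))
(6, 0, R1, (1, 3))
(6, 0, R1, (2, 3))
(6, 0, R2, (0, 1))
(6, 0, R2, (0, 2))
(6, 0, R2, (0, 3))

bar 0: v0=G3 v1=G4 v2=D5 v3=D5 downbeat P5
bar 1: v0=A3 v1=C4 v2=E5 v3=E5 downbeat P5
bar 2: v0=G3 v1=D4 v2=A4 v3=A4 downbeat M2
bar 3: v0=F3 v1=A3 v2=E4 v3=A4 downbeat M3
bar 4: v0=G3 v1=B3 v2=F4 v3=A4 downbeat M2
bar 5: v0=F3 v1=D4 v2=A4 v3=A4 downbeat M3
bar 6: v0=G3 v1=G4 v2=D5 v3=D5 downbeat P5
  -> R1 @ bar 1 tick 0 v(0, 2): G3/D5 P5 -> A3/E5 P5 similar
  -> R1 @ bar 1 tick 0 v(0, 3): G3/D5 P5 -> A3/E5 P5 similar
  -> R1 @ bar 1 tick 0 v(2, 3): D5/D5 P1 -> E5/E5 P1 similar
  -> R1 @ bar 2 tick 0 v(2, 3): E5/E5 P1 -> A4/A4 P1 similar
  -> R4 @ bar 2 tick 0 v(0, 2): G3/A4 M2 untreated
  -> R4 @ bar 2 tick 0 v(0, 3): G3/A4 M2 untreated
  -> R1 @ bar 3 tick 0 v(1, 2): D4/A4 P5 -> A3/E4 P5 similar
  -> R4 @ bar 3 tick 0 v(0, 2): F3/E4 M7 untreated
  -> R4 @ bar 4 tick 0 v(0, 2): G3/F4 m7 untreated
  -> R4 @ bar 4 tick 0 v(0, 3): G3/A4 M2 untreated
  -> R2 @ bar 5 tick 0 v(1, 2): B3/F4 TT -> D4/A4 P5 similar
  -> R1 @ bar 6 tick 0 v(1, 2): D4/A4 P5 -> G4/D5 P5 similar
  -> R1 @ bar 6 tick 0 v(1, 3): D4/A4 P5 -> G4/D5 P5 similar
  -> R1 @ bar 6 tick 0 v(2, 3): A4/A4 P1 -> D5/D5 P1 similar
  -> R2 @ bar 6 tick 0 v(0, 1): F3/D4 M6 -> G3/G4 P8 similar
  -> R2 @ bar 6 tick 0 v(0, 2): F3/A4 M3 -> G3/D5 P5 similar
  -> R2 @ bar 6 tick 0 v(0, 3): F3/A4 M3 -> G3/D5 P5 similar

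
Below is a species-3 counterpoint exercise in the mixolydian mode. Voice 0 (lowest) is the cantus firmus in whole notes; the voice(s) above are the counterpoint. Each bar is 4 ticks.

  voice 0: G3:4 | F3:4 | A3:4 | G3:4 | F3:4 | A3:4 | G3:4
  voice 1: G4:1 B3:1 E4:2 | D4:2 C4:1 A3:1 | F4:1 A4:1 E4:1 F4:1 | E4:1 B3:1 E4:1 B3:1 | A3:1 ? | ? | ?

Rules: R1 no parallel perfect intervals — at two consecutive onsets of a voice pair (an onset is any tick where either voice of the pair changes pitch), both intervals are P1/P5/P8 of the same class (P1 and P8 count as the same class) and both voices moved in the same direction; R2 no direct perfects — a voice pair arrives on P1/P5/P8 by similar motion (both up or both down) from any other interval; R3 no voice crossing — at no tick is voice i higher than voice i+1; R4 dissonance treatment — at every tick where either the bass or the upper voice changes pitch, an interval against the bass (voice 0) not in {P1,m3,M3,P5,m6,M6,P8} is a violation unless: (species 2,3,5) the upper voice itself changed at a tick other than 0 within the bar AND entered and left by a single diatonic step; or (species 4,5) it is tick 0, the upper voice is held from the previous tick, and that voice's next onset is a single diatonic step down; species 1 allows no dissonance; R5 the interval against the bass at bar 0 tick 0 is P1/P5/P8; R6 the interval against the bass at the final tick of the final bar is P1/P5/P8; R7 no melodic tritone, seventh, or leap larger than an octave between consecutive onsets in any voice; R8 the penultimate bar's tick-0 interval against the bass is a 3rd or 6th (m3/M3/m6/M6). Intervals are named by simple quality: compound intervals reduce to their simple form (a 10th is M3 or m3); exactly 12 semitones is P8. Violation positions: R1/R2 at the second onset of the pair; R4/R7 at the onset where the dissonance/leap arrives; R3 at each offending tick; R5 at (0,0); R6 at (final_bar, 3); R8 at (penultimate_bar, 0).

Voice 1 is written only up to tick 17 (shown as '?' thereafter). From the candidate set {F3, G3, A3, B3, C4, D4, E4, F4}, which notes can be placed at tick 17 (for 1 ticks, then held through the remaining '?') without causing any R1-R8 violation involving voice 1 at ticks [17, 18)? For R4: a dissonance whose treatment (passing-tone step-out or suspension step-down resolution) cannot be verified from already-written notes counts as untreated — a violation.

{A3, C4, D4, F3, F4}

F3: legal
G3: violates R4
A3: legal
B3: violates R4
C4: legal
D4: legal
E4: violates R4
F4: legal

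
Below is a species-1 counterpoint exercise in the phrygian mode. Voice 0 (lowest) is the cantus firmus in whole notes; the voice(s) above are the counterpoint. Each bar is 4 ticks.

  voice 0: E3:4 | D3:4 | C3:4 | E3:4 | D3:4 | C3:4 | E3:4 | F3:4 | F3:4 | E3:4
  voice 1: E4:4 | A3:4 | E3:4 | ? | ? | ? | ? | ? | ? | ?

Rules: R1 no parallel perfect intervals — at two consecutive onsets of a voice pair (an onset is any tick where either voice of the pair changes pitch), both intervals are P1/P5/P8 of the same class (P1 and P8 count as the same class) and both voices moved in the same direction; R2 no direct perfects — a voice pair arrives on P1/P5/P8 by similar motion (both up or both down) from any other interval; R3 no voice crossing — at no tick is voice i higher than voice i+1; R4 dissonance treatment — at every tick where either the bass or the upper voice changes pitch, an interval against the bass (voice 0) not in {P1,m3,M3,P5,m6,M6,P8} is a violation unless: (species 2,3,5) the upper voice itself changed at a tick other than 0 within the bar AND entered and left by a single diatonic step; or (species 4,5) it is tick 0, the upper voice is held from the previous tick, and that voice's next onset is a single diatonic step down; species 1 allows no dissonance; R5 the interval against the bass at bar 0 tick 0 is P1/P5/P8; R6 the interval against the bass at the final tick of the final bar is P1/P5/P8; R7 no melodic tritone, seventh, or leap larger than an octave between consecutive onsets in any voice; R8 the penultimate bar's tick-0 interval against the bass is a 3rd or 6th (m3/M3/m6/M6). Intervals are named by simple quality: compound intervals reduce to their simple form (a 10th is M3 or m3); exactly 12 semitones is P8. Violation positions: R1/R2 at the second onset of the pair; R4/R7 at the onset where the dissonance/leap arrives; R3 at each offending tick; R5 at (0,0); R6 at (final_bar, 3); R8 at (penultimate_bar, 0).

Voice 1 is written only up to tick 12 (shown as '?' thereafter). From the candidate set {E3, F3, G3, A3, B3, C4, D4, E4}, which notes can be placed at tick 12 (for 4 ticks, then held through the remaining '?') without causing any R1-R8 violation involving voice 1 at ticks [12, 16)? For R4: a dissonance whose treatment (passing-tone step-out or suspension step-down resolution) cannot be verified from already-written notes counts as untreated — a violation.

E3: legal
F3: violates R4
G3: legal
A3: violates R4
B3: violates R2
C4: legal
D4: violates R4,R7
E4: violates R2

{C4, E3, G3}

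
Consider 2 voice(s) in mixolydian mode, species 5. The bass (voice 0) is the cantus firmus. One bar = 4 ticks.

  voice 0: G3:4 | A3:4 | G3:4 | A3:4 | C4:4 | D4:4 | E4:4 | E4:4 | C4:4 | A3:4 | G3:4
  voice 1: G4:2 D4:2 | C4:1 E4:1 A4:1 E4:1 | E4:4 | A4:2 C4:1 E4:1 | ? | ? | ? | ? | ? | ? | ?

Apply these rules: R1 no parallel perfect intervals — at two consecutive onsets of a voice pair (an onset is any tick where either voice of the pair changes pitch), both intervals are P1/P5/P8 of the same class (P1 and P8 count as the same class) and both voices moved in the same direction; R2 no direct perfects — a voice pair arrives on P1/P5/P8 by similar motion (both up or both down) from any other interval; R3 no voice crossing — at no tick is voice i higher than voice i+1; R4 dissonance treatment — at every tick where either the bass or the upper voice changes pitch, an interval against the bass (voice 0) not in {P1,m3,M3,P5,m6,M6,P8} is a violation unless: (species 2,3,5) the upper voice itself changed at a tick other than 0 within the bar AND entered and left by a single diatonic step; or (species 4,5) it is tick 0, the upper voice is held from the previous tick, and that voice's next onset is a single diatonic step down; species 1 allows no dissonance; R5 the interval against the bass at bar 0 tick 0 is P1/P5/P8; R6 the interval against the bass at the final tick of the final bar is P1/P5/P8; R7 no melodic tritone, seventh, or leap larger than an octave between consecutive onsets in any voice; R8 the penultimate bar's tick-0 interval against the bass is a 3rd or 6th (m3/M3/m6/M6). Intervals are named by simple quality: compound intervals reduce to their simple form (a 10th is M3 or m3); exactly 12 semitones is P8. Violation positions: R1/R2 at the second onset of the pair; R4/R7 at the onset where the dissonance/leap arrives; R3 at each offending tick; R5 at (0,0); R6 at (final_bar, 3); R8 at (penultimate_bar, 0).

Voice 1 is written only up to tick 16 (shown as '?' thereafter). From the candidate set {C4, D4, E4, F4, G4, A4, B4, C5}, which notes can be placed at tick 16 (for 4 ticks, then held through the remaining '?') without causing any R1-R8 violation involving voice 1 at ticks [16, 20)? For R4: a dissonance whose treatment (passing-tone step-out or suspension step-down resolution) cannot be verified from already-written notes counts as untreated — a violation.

{A4, C4, E4}

C4: legal
D4: violates R4
E4: legal
F4: violates R4
G4: violates R1
A4: legal
B4: violates R4
C5: violates R2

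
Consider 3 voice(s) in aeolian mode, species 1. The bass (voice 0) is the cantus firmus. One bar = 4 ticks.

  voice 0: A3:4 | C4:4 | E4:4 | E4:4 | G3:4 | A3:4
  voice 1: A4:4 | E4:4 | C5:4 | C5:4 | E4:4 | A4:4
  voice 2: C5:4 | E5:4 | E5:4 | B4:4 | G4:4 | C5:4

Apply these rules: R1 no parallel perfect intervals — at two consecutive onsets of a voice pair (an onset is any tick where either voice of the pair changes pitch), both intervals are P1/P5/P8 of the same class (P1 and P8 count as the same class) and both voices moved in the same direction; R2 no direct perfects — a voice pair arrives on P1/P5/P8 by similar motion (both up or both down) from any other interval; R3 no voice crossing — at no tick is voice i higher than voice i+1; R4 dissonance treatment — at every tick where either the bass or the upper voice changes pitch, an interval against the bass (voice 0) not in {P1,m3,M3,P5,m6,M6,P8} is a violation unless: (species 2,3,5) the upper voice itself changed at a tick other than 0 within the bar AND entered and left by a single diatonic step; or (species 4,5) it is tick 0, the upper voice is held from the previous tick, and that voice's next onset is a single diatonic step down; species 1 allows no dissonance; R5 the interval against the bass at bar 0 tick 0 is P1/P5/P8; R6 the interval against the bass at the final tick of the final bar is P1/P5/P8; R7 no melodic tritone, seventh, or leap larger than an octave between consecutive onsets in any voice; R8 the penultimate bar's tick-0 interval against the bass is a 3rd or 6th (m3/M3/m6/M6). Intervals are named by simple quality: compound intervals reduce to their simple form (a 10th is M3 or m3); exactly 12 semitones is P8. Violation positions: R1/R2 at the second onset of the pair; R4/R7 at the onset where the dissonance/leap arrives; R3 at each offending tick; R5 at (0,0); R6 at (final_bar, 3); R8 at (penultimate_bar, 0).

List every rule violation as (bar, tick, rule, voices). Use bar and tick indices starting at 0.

(0, 0, R5, (0, 2))
(3, 0, R3, (1, 2))
(3, 1, R3, (1, 2))
(3, 2, R3, (1, 2))
(3, 3, R3, (1, 2))
(4, 0, R2, (0, 2))
(4, 0, R8, (0, 2))
(5, 0, R2, (0, 1))
(5, 3, R6, (0, 2))

bar 0: v0=A3 v1=A4 v2=C5 downbeat m3
bar 1: v0=C4 v1=E4 v2=E5 downbeat M3
bar 2: v0=E4 v1=C5 v2=E5 downbeat P8
bar 3: v0=E4 v1=C5 v2=B4 downbeat P5
bar 4: v0=G3 v1=E4 v2=G4 downbeat P8
bar 5: v0=A3 v1=A4 v2=C5 downbeat m3
  -> R5 @ bar 0 tick 0 v(0, 2): opens on m3
  -> R3 @ bar 3 tick 0 v(1, 2): C5 above B4
  -> R3 @ bar 3 tick 1 v(1, 2): C5 above B4
  -> R3 @ bar 3 tick 2 v(1, 2): C5 above B4
  -> R3 @ bar 3 tick 3 v(1, 2): C5 above B4
  -> R2 @ bar 4 tick 0 v(0, 2): E4/B4 P5 -> G3/G4 P8 similar
  -> R8 @ bar 4 tick 0 v(0, 2): penult P8 not 3rd/6th
  -> R2 @ bar 5 tick 0 v(0, 1): G3/E4 M6 -> A3/A4 P8 similar
  -> R6 @ bar 5 tick 3 v(0, 2): closes on m3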